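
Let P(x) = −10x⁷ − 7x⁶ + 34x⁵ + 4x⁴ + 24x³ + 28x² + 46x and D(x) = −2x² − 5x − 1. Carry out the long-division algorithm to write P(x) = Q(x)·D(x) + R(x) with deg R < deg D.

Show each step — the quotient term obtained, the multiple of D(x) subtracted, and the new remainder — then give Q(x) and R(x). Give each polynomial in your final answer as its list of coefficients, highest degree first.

Step 1: lead(−10x⁷ − 7x⁶ + 34x⁵ + 4x⁴ + 24x³ + 28x² + 46x) ÷ lead(D) = −10x⁷ ÷ −2x² = 5x⁵. Subtract (5x⁵)·D = −10x⁷ − 25x⁶ − 5x⁵. Remainder: 18x⁶ + 39x⁵ + 4x⁴ + 24x³ + 28x² + 46x.
Step 2: lead(18x⁶ + 39x⁵ + 4x⁴ + 24x³ + 28x² + 46x) ÷ lead(D) = 18x⁶ ÷ −2x² = −9x⁴. Subtract (−9x⁴)·D = 18x⁶ + 45x⁵ + 9x⁴. Remainder: −6x⁵ − 5x⁴ + 24x³ + 28x² + 46x.
Step 3: lead(−6x⁵ − 5x⁴ + 24x³ + 28x² + 46x) ÷ lead(D) = −6x⁵ ÷ −2x² = 3x³. Subtract (3x³)·D = −6x⁵ − 15x⁴ − 3x³. Remainder: 10x⁴ + 27x³ + 28x² + 46x.
Step 4: lead(10x⁴ + 27x³ + 28x² + 46x) ÷ lead(D) = 10x⁴ ÷ −2x² = −5x². Subtract (−5x²)·D = 10x⁴ + 25x³ + 5x². Remainder: 2x³ + 23x² + 46x.
Step 5: lead(2x³ + 23x² + 46x) ÷ lead(D) = 2x³ ÷ −2x² = −x. Subtract (−x)·D = 2x³ + 5x² + x. Remainder: 18x² + 45x.
Step 6: lead(18x² + 45x) ÷ lead(D) = 18x² ÷ −2x² = −9. Subtract (−9)·D = 18x² + 45x + 9. Remainder: −9.

Q = [5, -9, 3, -5, -1, -9]; R = [-9]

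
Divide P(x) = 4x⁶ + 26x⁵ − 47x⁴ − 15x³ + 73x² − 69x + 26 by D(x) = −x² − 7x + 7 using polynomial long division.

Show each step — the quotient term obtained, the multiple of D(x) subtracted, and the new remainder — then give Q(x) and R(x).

Step 1: lead(4x⁶ + 26x⁵ − 47x⁴ − 15x³ + 73x² − 69x + 26) ÷ lead(D) = 4x⁶ ÷ −x² = −4x⁴. Subtract (−4x⁴)·D = 4x⁶ + 28x⁵ − 28x⁴. Remainder: −2x⁵ − 19x⁴ − 15x³ + 73x² − 69x + 26.
Step 2: lead(−2x⁵ − 19x⁴ − 15x³ + 73x² − 69x + 26) ÷ lead(D) = −2x⁵ ÷ −x² = 2x³. Subtract (2x³)·D = −2x⁵ − 14x⁴ + 14x³. Remainder: −5x⁴ − 29x³ + 73x² − 69x + 26.
Step 3: lead(−5x⁴ − 29x³ + 73x² − 69x + 26) ÷ lead(D) = −5x⁴ ÷ −x² = 5x². Subtract (5x²)·D = −5x⁴ − 35x³ + 35x². Remainder: 6x³ + 38x² − 69x + 26.
Step 4: lead(6x³ + 38x² − 69x + 26) ÷ lead(D) = 6x³ ÷ −x² = −6x. Subtract (−6x)·D = 6x³ + 42x² − 42x. Remainder: −4x² − 27x + 26.
Step 5: lead(−4x² − 27x + 26) ÷ lead(D) = −4x² ÷ −x² = 4. Subtract (4)·D = −4x² − 28x + 28. Remainder: x − 2.

Q(x) = −4x⁴ + 2x³ + 5x² − 6x + 4; R(x) = x − 2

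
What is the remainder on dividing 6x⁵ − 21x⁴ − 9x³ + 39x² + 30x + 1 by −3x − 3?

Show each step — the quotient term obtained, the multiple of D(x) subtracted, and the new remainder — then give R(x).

Step 1: lead(6x⁵ − 21x⁴ − 9x³ + 39x² + 30x + 1) ÷ lead(D) = 6x⁵ ÷ −3x = −2x⁴. Subtract (−2x⁴)·D = 6x⁵ + 6x⁴. Remainder: −27x⁴ − 9x³ + 39x² + 30x + 1.
Step 2: lead(−27x⁴ − 9x³ + 39x² + 30x + 1) ÷ lead(D) = −27x⁴ ÷ −3x = 9x³. Subtract (9x³)·D = −27x⁴ − 27x³. Remainder: 18x³ + 39x² + 30x + 1.
Step 3: lead(18x³ + 39x² + 30x + 1) ÷ lead(D) = 18x³ ÷ −3x = −6x². Subtract (−6x²)·D = 18x³ + 18x². Remainder: 21x² + 30x + 1.
Step 4: lead(21x² + 30x + 1) ÷ lead(D) = 21x² ÷ −3x = −7x. Subtract (−7x)·D = 21x² + 21x. Remainder: 9x + 1.
Step 5: lead(9x + 1) ÷ lead(D) = 9x ÷ −3x = −3. Subtract (−3)·D = 9x + 9. Remainder: −8.

R(x) = −8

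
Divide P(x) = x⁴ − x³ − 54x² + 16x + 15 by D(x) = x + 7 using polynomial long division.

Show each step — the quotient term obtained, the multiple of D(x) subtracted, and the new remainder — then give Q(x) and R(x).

Q(x) = x³ − 8x² + 2x + 2; R(x) = 1

Step 1: lead(x⁴ − x³ − 54x² + 16x + 15) ÷ lead(D) = x⁴ ÷ x = x³. Subtract (x³)·D = x⁴ + 7x³. Remainder: −8x³ − 54x² + 16x + 15.
Step 2: lead(−8x³ − 54x² + 16x + 15) ÷ lead(D) = −8x³ ÷ x = −8x². Subtract (−8x²)·D = −8x³ − 56x². Remainder: 2x² + 16x + 15.
Step 3: lead(2x² + 16x + 15) ÷ lead(D) = 2x² ÷ x = 2x. Subtract (2x)·D = 2x² + 14x. Remainder: 2x + 15.
Step 4: lead(2x + 15) ÷ lead(D) = 2x ÷ x = 2. Subtract (2)·D = 2x + 14. Remainder: 1.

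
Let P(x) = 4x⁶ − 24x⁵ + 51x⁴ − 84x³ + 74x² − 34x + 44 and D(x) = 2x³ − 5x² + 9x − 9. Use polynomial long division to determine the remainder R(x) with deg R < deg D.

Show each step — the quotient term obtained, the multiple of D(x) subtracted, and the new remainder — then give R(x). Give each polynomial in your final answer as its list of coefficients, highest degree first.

Step 1: lead(4x⁶ − 24x⁵ + 51x⁴ − 84x³ + 74x² − 34x + 44) ÷ lead(D) = 4x⁶ ÷ 2x³ = 2x³. Subtract (2x³)·D = 4x⁶ − 10x⁵ + 18x⁴ − 18x³. Remainder: −14x⁵ + 33x⁴ − 66x³ + 74x² − 34x + 44.
Step 2: lead(−14x⁵ + 33x⁴ − 66x³ + 74x² − 34x + 44) ÷ lead(D) = −14x⁵ ÷ 2x³ = −7x². Subtract (−7x²)·D = −14x⁵ + 35x⁴ − 63x³ + 63x². Remainder: −2x⁴ − 3x³ + 11x² − 34x + 44.
Step 3: lead(−2x⁴ − 3x³ + 11x² − 34x + 44) ÷ lead(D) = −2x⁴ ÷ 2x³ = −x. Subtract (−x)·D = −2x⁴ + 5x³ − 9x² + 9x. Remainder: −8x³ + 20x² − 43x + 44.
Step 4: lead(−8x³ + 20x² − 43x + 44) ÷ lead(D) = −8x³ ÷ 2x³ = −4. Subtract (−4)·D = −8x³ + 20x² − 36x + 36. Remainder: −7x + 8.

R = [-7, 8]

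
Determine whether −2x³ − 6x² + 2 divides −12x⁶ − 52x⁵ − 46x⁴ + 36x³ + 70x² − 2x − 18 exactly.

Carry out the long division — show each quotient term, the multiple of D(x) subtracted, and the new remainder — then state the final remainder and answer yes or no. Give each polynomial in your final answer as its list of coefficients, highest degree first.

Step 1: lead(−12x⁶ − 52x⁵ − 46x⁴ + 36x³ + 70x² − 2x − 18) ÷ lead(D) = −12x⁶ ÷ −2x³ = 6x³. Subtract (6x³)·D = −12x⁶ − 36x⁵ + 12x³. Remainder: −16x⁵ − 46x⁴ + 24x³ + 70x² − 2x − 18.
Step 2: lead(−16x⁵ − 46x⁴ + 24x³ + 70x² − 2x − 18) ÷ lead(D) = −16x⁵ ÷ −2x³ = 8x². Subtract (8x²)·D = −16x⁵ − 48x⁴ + 16x². Remainder: 2x⁴ + 24x³ + 54x² − 2x − 18.
Step 3: lead(2x⁴ + 24x³ + 54x² − 2x − 18) ÷ lead(D) = 2x⁴ ÷ −2x³ = −x. Subtract (−x)·D = 2x⁴ + 6x³ − 2x. Remainder: 18x³ + 54x² − 18.
Step 4: lead(18x³ + 54x² − 18) ÷ lead(D) = 18x³ ÷ −2x³ = −9. Subtract (−9)·D = 18x³ + 54x² − 18. Remainder: 0.

R = [0], so D(x) is a factor of P(x). yes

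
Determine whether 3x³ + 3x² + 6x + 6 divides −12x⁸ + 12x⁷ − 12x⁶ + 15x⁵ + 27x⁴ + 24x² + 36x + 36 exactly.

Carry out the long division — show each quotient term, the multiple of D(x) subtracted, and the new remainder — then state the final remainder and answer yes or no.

R(x) = 0, so D(x) is a factor of P(x). yes

Step 1: lead(−12x⁸ + 12x⁷ − 12x⁶ + 15x⁵ + 27x⁴ + 24x² + 36x + 36) ÷ lead(D) = −12x⁸ ÷ 3x³ = −4x⁵. Subtract (−4x⁵)·D = −12x⁸ − 12x⁷ − 24x⁶ − 24x⁵. Remainder: 24x⁷ + 12x⁶ + 39x⁵ + 27x⁴ + 24x² + 36x + 36.
Step 2: lead(24x⁷ + 12x⁶ + 39x⁵ + 27x⁴ + 24x² + 36x + 36) ÷ lead(D) = 24x⁷ ÷ 3x³ = 8x⁴. Subtract (8x⁴)·D = 24x⁷ + 24x⁶ + 48x⁵ + 48x⁴. Remainder: −12x⁶ − 9x⁵ − 21x⁴ + 24x² + 36x + 36.
Step 3: lead(−12x⁶ − 9x⁵ − 21x⁴ + 24x² + 36x + 36) ÷ lead(D) = −12x⁶ ÷ 3x³ = −4x³. Subtract (−4x³)·D = −12x⁶ − 12x⁵ − 24x⁴ − 24x³. Remainder: 3x⁵ + 3x⁴ + 24x³ + 24x² + 36x + 36.
Step 4: lead(3x⁵ + 3x⁴ + 24x³ + 24x² + 36x + 36) ÷ lead(D) = 3x⁵ ÷ 3x³ = x². Subtract (x²)·D = 3x⁵ + 3x⁴ + 6x³ + 6x². Remainder: 18x³ + 18x² + 36x + 36.
Step 5: lead(18x³ + 18x² + 36x + 36) ÷ lead(D) = 18x³ ÷ 3x³ = 6. Subtract (6)·D = 18x³ + 18x² + 36x + 36. Remainder: 0.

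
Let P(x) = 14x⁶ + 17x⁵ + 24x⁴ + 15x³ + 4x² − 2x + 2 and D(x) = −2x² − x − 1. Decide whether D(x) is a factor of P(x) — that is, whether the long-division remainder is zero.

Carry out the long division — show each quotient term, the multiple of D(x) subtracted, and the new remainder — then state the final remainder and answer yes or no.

R(x) = −2x + 4, so D(x) is not a factor of P(x). no

Step 1: lead(14x⁶ + 17x⁵ + 24x⁴ + 15x³ + 4x² − 2x + 2) ÷ lead(D) = 14x⁶ ÷ −2x² = −7x⁴. Subtract (−7x⁴)·D = 14x⁶ + 7x⁵ + 7x⁴. Remainder: 10x⁵ + 17x⁴ + 15x³ + 4x² − 2x + 2.
Step 2: lead(10x⁵ + 17x⁴ + 15x³ + 4x² − 2x + 2) ÷ lead(D) = 10x⁵ ÷ −2x² = −5x³. Subtract (−5x³)·D = 10x⁵ + 5x⁴ + 5x³. Remainder: 12x⁴ + 10x³ + 4x² − 2x + 2.
Step 3: lead(12x⁴ + 10x³ + 4x² − 2x + 2) ÷ lead(D) = 12x⁴ ÷ −2x² = −6x². Subtract (−6x²)·D = 12x⁴ + 6x³ + 6x². Remainder: 4x³ − 2x² − 2x + 2.
Step 4: lead(4x³ − 2x² − 2x + 2) ÷ lead(D) = 4x³ ÷ −2x² = −2x. Subtract (−2x)·D = 4x³ + 2x² + 2x. Remainder: −4x² − 4x + 2.
Step 5: lead(−4x² − 4x + 2) ÷ lead(D) = −4x² ÷ −2x² = 2. Subtract (2)·D = −4x² − 2x − 2. Remainder: −2x + 4.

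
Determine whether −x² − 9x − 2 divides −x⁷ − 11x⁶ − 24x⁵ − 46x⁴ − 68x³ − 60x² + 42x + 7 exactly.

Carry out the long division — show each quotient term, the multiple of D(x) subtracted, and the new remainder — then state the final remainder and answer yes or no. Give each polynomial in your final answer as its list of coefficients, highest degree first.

Step 1: lead(−x⁷ − 11x⁶ − 24x⁵ − 46x⁴ − 68x³ − 60x² + 42x + 7) ÷ lead(D) = −x⁷ ÷ −x² = x⁵. Subtract (x⁵)·D = −x⁷ − 9x⁶ − 2x⁵. Remainder: −2x⁶ − 22x⁵ − 46x⁴ − 68x³ − 60x² + 42x + 7.
Step 2: lead(−2x⁶ − 22x⁵ − 46x⁴ − 68x³ − 60x² + 42x + 7) ÷ lead(D) = −2x⁶ ÷ −x² = 2x⁴. Subtract (2x⁴)·D = −2x⁶ − 18x⁵ − 4x⁴. Remainder: −4x⁵ − 42x⁴ − 68x³ − 60x² + 42x + 7.
Step 3: lead(−4x⁵ − 42x⁴ − 68x³ − 60x² + 42x + 7) ÷ lead(D) = −4x⁵ ÷ −x² = 4x³. Subtract (4x³)·D = −4x⁵ − 36x⁴ − 8x³. Remainder: −6x⁴ − 60x³ − 60x² + 42x + 7.
Step 4: lead(−6x⁴ − 60x³ − 60x² + 42x + 7) ÷ lead(D) = −6x⁴ ÷ −x² = 6x². Subtract (6x²)·D = −6x⁴ − 54x³ − 12x². Remainder: −6x³ − 48x² + 42x + 7.
Step 5: lead(−6x³ − 48x² + 42x + 7) ÷ lead(D) = −6x³ ÷ −x² = 6x. Subtract (6x)·D = −6x³ − 54x² − 12x. Remainder: 6x² + 54x + 7.
Step 6: lead(6x² + 54x + 7) ÷ lead(D) = 6x² ÷ −x² = −6. Subtract (−6)·D = 6x² + 54x + 12. Remainder: −5.

R = [-5], so D(x) is not a factor of P(x). no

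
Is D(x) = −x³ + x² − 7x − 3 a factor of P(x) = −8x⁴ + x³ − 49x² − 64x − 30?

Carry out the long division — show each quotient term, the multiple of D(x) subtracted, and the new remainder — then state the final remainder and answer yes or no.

Step 1: lead(−8x⁴ + x³ − 49x² − 64x − 30) ÷ lead(D) = −8x⁴ ÷ −x³ = 8x. Subtract (8x)·D = −8x⁴ + 8x³ − 56x² − 24x. Remainder: −7x³ + 7x² − 40x − 30.
Step 2: lead(−7x³ + 7x² − 40x − 30) ÷ lead(D) = −7x³ ÷ −x³ = 7. Subtract (7)·D = −7x³ + 7x² − 49x − 21. Remainder: 9x − 9.

R(x) = 9x − 9, so D(x) is not a factor of P(x). no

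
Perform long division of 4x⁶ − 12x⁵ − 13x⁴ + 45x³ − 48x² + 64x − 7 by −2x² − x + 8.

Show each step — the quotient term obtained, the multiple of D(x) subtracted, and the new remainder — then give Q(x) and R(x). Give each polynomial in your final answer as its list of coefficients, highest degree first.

Step 1: lead(4x⁶ − 12x⁵ − 13x⁴ + 45x³ − 48x² + 64x − 7) ÷ lead(D) = 4x⁶ ÷ −2x² = −2x⁴. Subtract (−2x⁴)·D = 4x⁶ + 2x⁵ − 16x⁴. Remainder: −14x⁵ + 3x⁴ + 45x³ − 48x² + 64x − 7.
Step 2: lead(−14x⁵ + 3x⁴ + 45x³ − 48x² + 64x − 7) ÷ lead(D) = −14x⁵ ÷ −2x² = 7x³. Subtract (7x³)·D = −14x⁵ − 7x⁴ + 56x³. Remainder: 10x⁴ − 11x³ − 48x² + 64x − 7.
Step 3: lead(10x⁴ − 11x³ − 48x² + 64x − 7) ÷ lead(D) = 10x⁴ ÷ −2x² = −5x². Subtract (−5x²)·D = 10x⁴ + 5x³ − 40x². Remainder: −16x³ − 8x² + 64x − 7.
Step 4: lead(−16x³ − 8x² + 64x − 7) ÷ lead(D) = −16x³ ÷ −2x² = 8x. Subtract (8x)·D = −16x³ − 8x² + 64x. Remainder: −7.

Q = [-2, 7, -5, 8, 0]; R = [-7]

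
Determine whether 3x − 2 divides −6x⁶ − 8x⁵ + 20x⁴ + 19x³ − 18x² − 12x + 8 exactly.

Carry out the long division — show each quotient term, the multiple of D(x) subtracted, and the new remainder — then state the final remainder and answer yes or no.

Step 1: lead(−6x⁶ − 8x⁵ + 20x⁴ + 19x³ − 18x² − 12x + 8) ÷ lead(D) = −6x⁶ ÷ 3x = −2x⁵. Subtract (−2x⁵)·D = −6x⁶ + 4x⁵. Remainder: −12x⁵ + 20x⁴ + 19x³ − 18x² − 12x + 8.
Step 2: lead(−12x⁵ + 20x⁴ + 19x³ − 18x² − 12x + 8) ÷ lead(D) = −12x⁵ ÷ 3x = −4x⁴. Subtract (−4x⁴)·D = −12x⁵ + 8x⁴. Remainder: 12x⁴ + 19x³ − 18x² − 12x + 8.
Step 3: lead(12x⁴ + 19x³ − 18x² − 12x + 8) ÷ lead(D) = 12x⁴ ÷ 3x = 4x³. Subtract (4x³)·D = 12x⁴ − 8x³. Remainder: 27x³ − 18x² − 12x + 8.
Step 4: lead(27x³ − 18x² − 12x + 8) ÷ lead(D) = 27x³ ÷ 3x = 9x². Subtract (9x²)·D = 27x³ − 18x². Remainder: −12x + 8.
Step 5: lead(−12x + 8) ÷ lead(D) = −12x ÷ 3x = −4. Subtract (−4)·D = −12x + 8. Remainder: 0.

R(x) = 0, so D(x) is a factor of P(x). yes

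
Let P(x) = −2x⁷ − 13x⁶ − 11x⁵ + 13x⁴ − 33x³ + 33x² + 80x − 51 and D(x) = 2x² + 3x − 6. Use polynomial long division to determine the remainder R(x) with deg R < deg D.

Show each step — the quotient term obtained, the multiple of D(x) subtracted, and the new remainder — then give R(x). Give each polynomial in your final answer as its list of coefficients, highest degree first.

R = [-1, 3]

Step 1: lead(−2x⁷ − 13x⁶ − 11x⁵ + 13x⁴ − 33x³ + 33x² + 80x − 51) ÷ lead(D) = −2x⁷ ÷ 2x² = −x⁵. Subtract (−x⁵)·D = −2x⁷ − 3x⁶ + 6x⁵. Remainder: −10x⁶ − 17x⁵ + 13x⁴ − 33x³ + 33x² + 80x − 51.
Step 2: lead(−10x⁶ − 17x⁵ + 13x⁴ − 33x³ + 33x² + 80x − 51) ÷ lead(D) = −10x⁶ ÷ 2x² = −5x⁴. Subtract (−5x⁴)·D = −10x⁶ − 15x⁵ + 30x⁴. Remainder: −2x⁵ − 17x⁴ − 33x³ + 33x² + 80x − 51.
Step 3: lead(−2x⁵ − 17x⁴ − 33x³ + 33x² + 80x − 51) ÷ lead(D) = −2x⁵ ÷ 2x² = −x³. Subtract (−x³)·D = −2x⁵ − 3x⁴ + 6x³. Remainder: −14x⁴ − 39x³ + 33x² + 80x − 51.
Step 4: lead(−14x⁴ − 39x³ + 33x² + 80x − 51) ÷ lead(D) = −14x⁴ ÷ 2x² = −7x². Subtract (−7x²)·D = −14x⁴ − 21x³ + 42x². Remainder: −18x³ − 9x² + 80x − 51.
Step 5: lead(−18x³ − 9x² + 80x − 51) ÷ lead(D) = −18x³ ÷ 2x² = −9x. Subtract (−9x)·D = −18x³ − 27x² + 54x. Remainder: 18x² + 26x − 51.
Step 6: lead(18x² + 26x − 51) ÷ lead(D) = 18x² ÷ 2x² = 9. Subtract (9)·D = 18x² + 27x − 54. Remainder: −x + 3.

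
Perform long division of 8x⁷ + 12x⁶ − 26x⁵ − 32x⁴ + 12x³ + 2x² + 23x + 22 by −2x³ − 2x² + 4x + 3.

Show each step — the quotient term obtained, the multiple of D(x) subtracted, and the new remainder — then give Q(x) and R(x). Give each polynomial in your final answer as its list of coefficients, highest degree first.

Step 1: lead(8x⁷ + 12x⁶ − 26x⁵ − 32x⁴ + 12x³ + 2x² + 23x + 22) ÷ lead(D) = 8x⁷ ÷ −2x³ = −4x⁴. Subtract (−4x⁴)·D = 8x⁷ + 8x⁶ − 16x⁵ − 12x⁴. Remainder: 4x⁶ − 10x⁵ − 20x⁴ + 12x³ + 2x² + 23x + 22.
Step 2: lead(4x⁶ − 10x⁵ − 20x⁴ + 12x³ + 2x² + 23x + 22) ÷ lead(D) = 4x⁶ ÷ −2x³ = −2x³. Subtract (−2x³)·D = 4x⁶ + 4x⁵ − 8x⁴ − 6x³. Remainder: −14x⁵ − 12x⁴ + 18x³ + 2x² + 23x + 22.
Step 3: lead(−14x⁵ − 12x⁴ + 18x³ + 2x² + 23x + 22) ÷ lead(D) = −14x⁵ ÷ −2x³ = 7x². Subtract (7x²)·D = −14x⁵ − 14x⁴ + 28x³ + 21x². Remainder: 2x⁴ − 10x³ − 19x² + 23x + 22.
Step 4: lead(2x⁴ − 10x³ − 19x² + 23x + 22) ÷ lead(D) = 2x⁴ ÷ −2x³ = −x. Subtract (−x)·D = 2x⁴ + 2x³ − 4x² − 3x. Remainder: −12x³ − 15x² + 26x + 22.
Step 5: lead(−12x³ − 15x² + 26x + 22) ÷ lead(D) = −12x³ ÷ −2x³ = 6. Subtract (6)·D = −12x³ − 12x² + 24x + 18. Remainder: −3x² + 2x + 4.

Q = [-4, -2, 7, -1, 6]; R = [-3, 2, 4]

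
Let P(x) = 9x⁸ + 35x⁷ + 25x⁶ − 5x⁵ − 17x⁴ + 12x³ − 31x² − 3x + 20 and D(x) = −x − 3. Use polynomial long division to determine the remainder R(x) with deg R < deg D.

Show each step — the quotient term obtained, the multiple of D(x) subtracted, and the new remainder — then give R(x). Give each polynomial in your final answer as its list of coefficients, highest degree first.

R = [-7]

Step 1: lead(9x⁸ + 35x⁷ + 25x⁶ − 5x⁵ − 17x⁴ + 12x³ − 31x² − 3x + 20) ÷ lead(D) = 9x⁸ ÷ −x = −9x⁷. Subtract (−9x⁷)·D = 9x⁸ + 27x⁷. Remainder: 8x⁷ + 25x⁶ − 5x⁵ − 17x⁴ + 12x³ − 31x² − 3x + 20.
Step 2: lead(8x⁷ + 25x⁶ − 5x⁵ − 17x⁴ + 12x³ − 31x² − 3x + 20) ÷ lead(D) = 8x⁷ ÷ −x = −8x⁶. Subtract (−8x⁶)·D = 8x⁷ + 24x⁶. Remainder: x⁶ − 5x⁵ − 17x⁴ + 12x³ − 31x² − 3x + 20.
Step 3: lead(x⁶ − 5x⁵ − 17x⁴ + 12x³ − 31x² − 3x + 20) ÷ lead(D) = x⁶ ÷ −x = −x⁵. Subtract (−x⁵)·D = x⁶ + 3x⁵. Remainder: −8x⁵ − 17x⁴ + 12x³ − 31x² − 3x + 20.
Step 4: lead(−8x⁵ − 17x⁴ + 12x³ − 31x² − 3x + 20) ÷ lead(D) = −8x⁵ ÷ −x = 8x⁴. Subtract (8x⁴)·D = −8x⁵ − 24x⁴. Remainder: 7x⁴ + 12x³ − 31x² − 3x + 20.
Step 5: lead(7x⁴ + 12x³ − 31x² − 3x + 20) ÷ lead(D) = 7x⁴ ÷ −x = −7x³. Subtract (−7x³)·D = 7x⁴ + 21x³. Remainder: −9x³ − 31x² − 3x + 20.
Step 6: lead(−9x³ − 31x² − 3x + 20) ÷ lead(D) = −9x³ ÷ −x = 9x². Subtract (9x²)·D = −9x³ − 27x². Remainder: −4x² − 3x + 20.
Step 7: lead(−4x² − 3x + 20) ÷ lead(D) = −4x² ÷ −x = 4x. Subtract (4x)·D = −4x² − 12x. Remainder: 9x + 20.
Step 8: lead(9x + 20) ÷ lead(D) = 9x ÷ −x = −9. Subtract (−9)·D = 9x + 27. Remainder: −7.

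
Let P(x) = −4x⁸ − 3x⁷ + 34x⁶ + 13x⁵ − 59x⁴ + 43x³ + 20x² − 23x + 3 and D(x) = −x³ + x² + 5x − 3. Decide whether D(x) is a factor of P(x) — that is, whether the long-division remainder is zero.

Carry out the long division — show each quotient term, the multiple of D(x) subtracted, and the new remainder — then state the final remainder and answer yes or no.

R(x) = 0, so D(x) is a factor of P(x). yes

Step 1: lead(−4x⁸ − 3x⁷ + 34x⁶ + 13x⁵ − 59x⁴ + 43x³ + 20x² − 23x + 3) ÷ lead(D) = −4x⁸ ÷ −x³ = 4x⁵. Subtract (4x⁵)·D = −4x⁸ + 4x⁷ + 20x⁶ − 12x⁵. Remainder: −7x⁷ + 14x⁶ + 25x⁵ − 59x⁴ + 43x³ + 20x² − 23x + 3.
Step 2: lead(−7x⁷ + 14x⁶ + 25x⁵ − 59x⁴ + 43x³ + 20x² − 23x + 3) ÷ lead(D) = −7x⁷ ÷ −x³ = 7x⁴. Subtract (7x⁴)·D = −7x⁷ + 7x⁶ + 35x⁵ − 21x⁴. Remainder: 7x⁶ − 10x⁵ − 38x⁴ + 43x³ + 20x² − 23x + 3.
Step 3: lead(7x⁶ − 10x⁵ − 38x⁴ + 43x³ + 20x² − 23x + 3) ÷ lead(D) = 7x⁶ ÷ −x³ = −7x³. Subtract (−7x³)·D = 7x⁶ − 7x⁵ − 35x⁴ + 21x³. Remainder: −3x⁵ − 3x⁴ + 22x³ + 20x² − 23x + 3.
Step 4: lead(−3x⁵ − 3x⁴ + 22x³ + 20x² − 23x + 3) ÷ lead(D) = −3x⁵ ÷ −x³ = 3x². Subtract (3x²)·D = −3x⁵ + 3x⁴ + 15x³ − 9x². Remainder: −6x⁴ + 7x³ + 29x² − 23x + 3.
Step 5: lead(−6x⁴ + 7x³ + 29x² − 23x + 3) ÷ lead(D) = −6x⁴ ÷ −x³ = 6x. Subtract (6x)·D = −6x⁴ + 6x³ + 30x² − 18x. Remainder: x³ − x² − 5x + 3.
Step 6: lead(x³ − x² − 5x + 3) ÷ lead(D) = x³ ÷ −x³ = −1. Subtract (−1)·D = x³ − x² − 5x + 3. Remainder: 0.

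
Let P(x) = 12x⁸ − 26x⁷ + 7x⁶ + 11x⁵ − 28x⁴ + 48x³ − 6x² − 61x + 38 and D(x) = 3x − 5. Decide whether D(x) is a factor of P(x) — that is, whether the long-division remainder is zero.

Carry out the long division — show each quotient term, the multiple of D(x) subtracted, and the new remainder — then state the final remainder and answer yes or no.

R(x) = 3, so D(x) is not a factor of P(x). no

Step 1: lead(12x⁸ − 26x⁷ + 7x⁶ + 11x⁵ − 28x⁴ + 48x³ − 6x² − 61x + 38) ÷ lead(D) = 12x⁸ ÷ 3x = 4x⁷. Subtract (4x⁷)·D = 12x⁸ − 20x⁷. Remainder: −6x⁷ + 7x⁶ + 11x⁵ − 28x⁴ + 48x³ − 6x² − 61x + 38.
Step 2: lead(−6x⁷ + 7x⁶ + 11x⁵ − 28x⁴ + 48x³ − 6x² − 61x + 38) ÷ lead(D) = −6x⁷ ÷ 3x = −2x⁶. Subtract (−2x⁶)·D = −6x⁷ + 10x⁶. Remainder: −3x⁶ + 11x⁵ − 28x⁴ + 48x³ − 6x² − 61x + 38.
Step 3: lead(−3x⁶ + 11x⁵ − 28x⁴ + 48x³ − 6x² − 61x + 38) ÷ lead(D) = −3x⁶ ÷ 3x = −x⁵. Subtract (−x⁵)·D = −3x⁶ + 5x⁵. Remainder: 6x⁵ − 28x⁴ + 48x³ − 6x² − 61x + 38.
Step 4: lead(6x⁵ − 28x⁴ + 48x³ − 6x² − 61x + 38) ÷ lead(D) = 6x⁵ ÷ 3x = 2x⁴. Subtract (2x⁴)·D = 6x⁵ − 10x⁴. Remainder: −18x⁴ + 48x³ − 6x² − 61x + 38.
Step 5: lead(−18x⁴ + 48x³ − 6x² − 61x + 38) ÷ lead(D) = −18x⁴ ÷ 3x = −6x³. Subtract (−6x³)·D = −18x⁴ + 30x³. Remainder: 18x³ − 6x² − 61x + 38.
Step 6: lead(18x³ − 6x² − 61x + 38) ÷ lead(D) = 18x³ ÷ 3x = 6x². Subtract (6x²)·D = 18x³ − 30x². Remainder: 24x² − 61x + 38.
Step 7: lead(24x² − 61x + 38) ÷ lead(D) = 24x² ÷ 3x = 8x. Subtract (8x)·D = 24x² − 40x. Remainder: −21x + 38.
Step 8: lead(−21x + 38) ÷ lead(D) = −21x ÷ 3x = −7. Subtract (−7)·D = −21x + 35. Remainder: 3.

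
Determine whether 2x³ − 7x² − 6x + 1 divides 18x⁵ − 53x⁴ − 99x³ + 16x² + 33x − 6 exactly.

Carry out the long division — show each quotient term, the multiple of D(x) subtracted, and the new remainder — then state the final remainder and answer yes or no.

Step 1: lead(18x⁵ − 53x⁴ − 99x³ + 16x² + 33x − 6) ÷ lead(D) = 18x⁵ ÷ 2x³ = 9x². Subtract (9x²)·D = 18x⁵ − 63x⁴ − 54x³ + 9x². Remainder: 10x⁴ − 45x³ + 7x² + 33x − 6.
Step 2: lead(10x⁴ − 45x³ + 7x² + 33x − 6) ÷ lead(D) = 10x⁴ ÷ 2x³ = 5x. Subtract (5x)·D = 10x⁴ − 35x³ − 30x² + 5x. Remainder: −10x³ + 37x² + 28x − 6.
Step 3: lead(−10x³ + 37x² + 28x − 6) ÷ lead(D) = −10x³ ÷ 2x³ = −5. Subtract (−5)·D = −10x³ + 35x² + 30x − 5. Remainder: 2x² − 2x − 1.

R(x) = 2x² − 2x − 1, so D(x) is not a factor of P(x). no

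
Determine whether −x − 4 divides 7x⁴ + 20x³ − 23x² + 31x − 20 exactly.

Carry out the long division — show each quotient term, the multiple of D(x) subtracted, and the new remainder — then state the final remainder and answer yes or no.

R(x) = 0, so D(x) is a factor of P(x). yes

Step 1: lead(7x⁴ + 20x³ − 23x² + 31x − 20) ÷ lead(D) = 7x⁴ ÷ −x = −7x³. Subtract (−7x³)·D = 7x⁴ + 28x³. Remainder: −8x³ − 23x² + 31x − 20.
Step 2: lead(−8x³ − 23x² + 31x − 20) ÷ lead(D) = −8x³ ÷ −x = 8x². Subtract (8x²)·D = −8x³ − 32x². Remainder: 9x² + 31x − 20.
Step 3: lead(9x² + 31x − 20) ÷ lead(D) = 9x² ÷ −x = −9x. Subtract (−9x)·D = 9x² + 36x. Remainder: −5x − 20.
Step 4: lead(−5x − 20) ÷ lead(D) = −5x ÷ −x = 5. Subtract (5)·D = −5x − 20. Remainder: 0.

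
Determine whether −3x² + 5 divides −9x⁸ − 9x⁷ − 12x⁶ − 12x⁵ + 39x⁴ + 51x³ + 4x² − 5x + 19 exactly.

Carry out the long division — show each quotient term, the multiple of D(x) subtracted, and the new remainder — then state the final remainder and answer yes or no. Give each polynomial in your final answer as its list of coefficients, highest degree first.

Step 1: lead(−9x⁸ − 9x⁷ − 12x⁶ − 12x⁵ + 39x⁴ + 51x³ + 4x² − 5x + 19) ÷ lead(D) = −9x⁸ ÷ −3x² = 3x⁶. Subtract (3x⁶)·D = −9x⁸ + 15x⁶. Remainder: −9x⁷ − 27x⁶ − 12x⁵ + 39x⁴ + 51x³ + 4x² − 5x + 19.
Step 2: lead(−9x⁷ − 27x⁶ − 12x⁵ + 39x⁴ + 51x³ + 4x² − 5x + 19) ÷ lead(D) = −9x⁷ ÷ −3x² = 3x⁵. Subtract (3x⁵)·D = −9x⁷ + 15x⁵. Remainder: −27x⁶ − 27x⁵ + 39x⁴ + 51x³ + 4x² − 5x + 19.
Step 3: lead(−27x⁶ − 27x⁵ + 39x⁴ + 51x³ + 4x² − 5x + 19) ÷ lead(D) = −27x⁶ ÷ −3x² = 9x⁴. Subtract (9x⁴)·D = −27x⁶ + 45x⁴. Remainder: −27x⁵ − 6x⁴ + 51x³ + 4x² − 5x + 19.
Step 4: lead(−27x⁵ − 6x⁴ + 51x³ + 4x² − 5x + 19) ÷ lead(D) = −27x⁵ ÷ −3x² = 9x³. Subtract (9x³)·D = −27x⁵ + 45x³. Remainder: −6x⁴ + 6x³ + 4x² − 5x + 19.
Step 5: lead(−6x⁴ + 6x³ + 4x² − 5x + 19) ÷ lead(D) = −6x⁴ ÷ −3x² = 2x². Subtract (2x²)·D = −6x⁴ + 10x². Remainder: 6x³ − 6x² − 5x + 19.
Step 6: lead(6x³ − 6x² − 5x + 19) ÷ lead(D) = 6x³ ÷ −3x² = −2x. Subtract (−2x)·D = 6x³ − 10x. Remainder: −6x² + 5x + 19.
Step 7: lead(−6x² + 5x + 19) ÷ lead(D) = −6x² ÷ −3x² = 2. Subtract (2)·D = −6x² + 10. Remainder: 5x + 9.

R = [5, 9], so D(x) is not a factor of P(x). no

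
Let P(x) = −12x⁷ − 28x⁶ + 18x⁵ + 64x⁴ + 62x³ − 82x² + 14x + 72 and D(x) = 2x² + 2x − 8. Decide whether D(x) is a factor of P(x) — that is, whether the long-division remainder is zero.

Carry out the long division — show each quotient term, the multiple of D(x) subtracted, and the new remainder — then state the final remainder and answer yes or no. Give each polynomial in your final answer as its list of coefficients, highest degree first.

R = [0], so D(x) is a factor of P(x). yes

Step 1: lead(−12x⁷ − 28x⁶ + 18x⁵ + 64x⁴ + 62x³ − 82x² + 14x + 72) ÷ lead(D) = −12x⁷ ÷ 2x² = −6x⁵. Subtract (−6x⁵)·D = −12x⁷ − 12x⁶ + 48x⁵. Remainder: −16x⁶ − 30x⁵ + 64x⁴ + 62x³ − 82x² + 14x + 72.
Step 2: lead(−16x⁶ − 30x⁵ + 64x⁴ + 62x³ − 82x² + 14x + 72) ÷ lead(D) = −16x⁶ ÷ 2x² = −8x⁴. Subtract (−8x⁴)·D = −16x⁶ − 16x⁵ + 64x⁴. Remainder: −14x⁵ + 62x³ − 82x² + 14x + 72.
Step 3: lead(−14x⁵ + 62x³ − 82x² + 14x + 72) ÷ lead(D) = −14x⁵ ÷ 2x² = −7x³. Subtract (−7x³)·D = −14x⁵ − 14x⁴ + 56x³. Remainder: 14x⁴ + 6x³ − 82x² + 14x + 72.
Step 4: lead(14x⁴ + 6x³ − 82x² + 14x + 72) ÷ lead(D) = 14x⁴ ÷ 2x² = 7x². Subtract (7x²)·D = 14x⁴ + 14x³ − 56x². Remainder: −8x³ − 26x² + 14x + 72.
Step 5: lead(−8x³ − 26x² + 14x + 72) ÷ lead(D) = −8x³ ÷ 2x² = −4x. Subtract (−4x)·D = −8x³ − 8x² + 32x. Remainder: −18x² − 18x + 72.
Step 6: lead(−18x² − 18x + 72) ÷ lead(D) = −18x² ÷ 2x² = −9. Subtract (−9)·D = −18x² − 18x + 72. Remainder: 0.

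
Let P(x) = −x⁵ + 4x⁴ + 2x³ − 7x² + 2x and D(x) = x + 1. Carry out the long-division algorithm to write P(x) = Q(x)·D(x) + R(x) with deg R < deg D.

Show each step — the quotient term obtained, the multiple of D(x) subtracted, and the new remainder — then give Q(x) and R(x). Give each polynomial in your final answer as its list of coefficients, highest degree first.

Step 1: lead(−x⁵ + 4x⁴ + 2x³ − 7x² + 2x) ÷ lead(D) = −x⁵ ÷ x = −x⁴. Subtract (−x⁴)·D = −x⁵ − x⁴. Remainder: 5x⁴ + 2x³ − 7x² + 2x.
Step 2: lead(5x⁴ + 2x³ − 7x² + 2x) ÷ lead(D) = 5x⁴ ÷ x = 5x³. Subtract (5x³)·D = 5x⁴ + 5x³. Remainder: −3x³ − 7x² + 2x.
Step 3: lead(−3x³ − 7x² + 2x) ÷ lead(D) = −3x³ ÷ x = −3x². Subtract (−3x²)·D = −3x³ − 3x². Remainder: −4x² + 2x.
Step 4: lead(−4x² + 2x) ÷ lead(D) = −4x² ÷ x = −4x. Subtract (−4x)·D = −4x² − 4x. Remainder: 6x.
Step 5: lead(6x) ÷ lead(D) = 6x ÷ x = 6. Subtract (6)·D = 6x + 6. Remainder: −6.

Q = [-1, 5, -3, -4, 6]; R = [-6]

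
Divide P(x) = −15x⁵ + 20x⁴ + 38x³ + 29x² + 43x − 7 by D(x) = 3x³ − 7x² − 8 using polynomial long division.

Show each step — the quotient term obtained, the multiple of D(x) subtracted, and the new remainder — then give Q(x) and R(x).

Step 1: lead(−15x⁵ + 20x⁴ + 38x³ + 29x² + 43x − 7) ÷ lead(D) = −15x⁵ ÷ 3x³ = −5x². Subtract (−5x²)·D = −15x⁵ + 35x⁴ + 40x². Remainder: −15x⁴ + 38x³ − 11x² + 43x − 7.
Step 2: lead(−15x⁴ + 38x³ − 11x² + 43x − 7) ÷ lead(D) = −15x⁴ ÷ 3x³ = −5x. Subtract (−5x)·D = −15x⁴ + 35x³ + 40x. Remainder: 3x³ − 11x² + 3x − 7.
Step 3: lead(3x³ − 11x² + 3x − 7) ÷ lead(D) = 3x³ ÷ 3x³ = 1. Subtract (1)·D = 3x³ − 7x² − 8. Remainder: −4x² + 3x + 1.

Q(x) = −5x² − 5x + 1; R(x) = −4x² + 3x + 1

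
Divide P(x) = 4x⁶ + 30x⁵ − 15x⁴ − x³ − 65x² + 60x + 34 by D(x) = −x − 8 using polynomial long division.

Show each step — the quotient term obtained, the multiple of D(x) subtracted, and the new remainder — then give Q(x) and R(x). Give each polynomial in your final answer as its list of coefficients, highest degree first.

Step 1: lead(4x⁶ + 30x⁵ − 15x⁴ − x³ − 65x² + 60x + 34) ÷ lead(D) = 4x⁶ ÷ −x = −4x⁵. Subtract (−4x⁵)·D = 4x⁶ + 32x⁵. Remainder: −2x⁵ − 15x⁴ − x³ − 65x² + 60x + 34.
Step 2: lead(−2x⁵ − 15x⁴ − x³ − 65x² + 60x + 34) ÷ lead(D) = −2x⁵ ÷ −x = 2x⁴. Subtract (2x⁴)·D = −2x⁵ − 16x⁴. Remainder: x⁴ − x³ − 65x² + 60x + 34.
Step 3: lead(x⁴ − x³ − 65x² + 60x + 34) ÷ lead(D) = x⁴ ÷ −x = −x³. Subtract (−x³)·D = x⁴ + 8x³. Remainder: −9x³ − 65x² + 60x + 34.
Step 4: lead(−9x³ − 65x² + 60x + 34) ÷ lead(D) = −9x³ ÷ −x = 9x². Subtract (9x²)·D = −9x³ − 72x². Remainder: 7x² + 60x + 34.
Step 5: lead(7x² + 60x + 34) ÷ lead(D) = 7x² ÷ −x = −7x. Subtract (−7x)·D = 7x² + 56x. Remainder: 4x + 34.
Step 6: lead(4x + 34) ÷ lead(D) = 4x ÷ −x = −4. Subtract (−4)·D = 4x + 32. Remainder: 2.

Q = [-4, 2, -1, 9, -7, -4]; R = [2]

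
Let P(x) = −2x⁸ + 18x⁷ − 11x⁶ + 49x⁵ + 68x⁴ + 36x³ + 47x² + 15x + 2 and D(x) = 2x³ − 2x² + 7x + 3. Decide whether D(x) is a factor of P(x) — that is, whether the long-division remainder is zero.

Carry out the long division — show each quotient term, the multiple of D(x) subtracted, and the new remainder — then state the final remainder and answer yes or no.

R(x) = 2, so D(x) is not a factor of P(x). no

Step 1: lead(−2x⁸ + 18x⁷ − 11x⁶ + 49x⁵ + 68x⁴ + 36x³ + 47x² + 15x + 2) ÷ lead(D) = −2x⁸ ÷ 2x³ = −x⁵. Subtract (−x⁵)·D = −2x⁸ + 2x⁷ − 7x⁶ − 3x⁵. Remainder: 16x⁷ − 4x⁶ + 52x⁵ + 68x⁴ + 36x³ + 47x² + 15x + 2.
Step 2: lead(16x⁷ − 4x⁶ + 52x⁵ + 68x⁴ + 36x³ + 47x² + 15x + 2) ÷ lead(D) = 16x⁷ ÷ 2x³ = 8x⁴. Subtract (8x⁴)·D = 16x⁷ − 16x⁶ + 56x⁵ + 24x⁴. Remainder: 12x⁶ − 4x⁵ + 44x⁴ + 36x³ + 47x² + 15x + 2.
Step 3: lead(12x⁶ − 4x⁵ + 44x⁴ + 36x³ + 47x² + 15x + 2) ÷ lead(D) = 12x⁶ ÷ 2x³ = 6x³. Subtract (6x³)·D = 12x⁶ − 12x⁵ + 42x⁴ + 18x³. Remainder: 8x⁵ + 2x⁴ + 18x³ + 47x² + 15x + 2.
Step 4: lead(8x⁵ + 2x⁴ + 18x³ + 47x² + 15x + 2) ÷ lead(D) = 8x⁵ ÷ 2x³ = 4x². Subtract (4x²)·D = 8x⁵ − 8x⁴ + 28x³ + 12x². Remainder: 10x⁴ − 10x³ + 35x² + 15x + 2.
Step 5: lead(10x⁴ − 10x³ + 35x² + 15x + 2) ÷ lead(D) = 10x⁴ ÷ 2x³ = 5x. Subtract (5x)·D = 10x⁴ − 10x³ + 35x² + 15x. Remainder: 2.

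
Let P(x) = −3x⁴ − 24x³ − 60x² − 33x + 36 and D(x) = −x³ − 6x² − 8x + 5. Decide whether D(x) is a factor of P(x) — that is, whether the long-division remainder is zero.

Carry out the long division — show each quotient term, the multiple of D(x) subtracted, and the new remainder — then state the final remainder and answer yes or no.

R(x) = 6, so D(x) is not a factor of P(x). no

Step 1: lead(−3x⁴ − 24x³ − 60x² − 33x + 36) ÷ lead(D) = −3x⁴ ÷ −x³ = 3x. Subtract (3x)·D = −3x⁴ − 18x³ − 24x² + 15x. Remainder: −6x³ − 36x² − 48x + 36.
Step 2: lead(−6x³ − 36x² − 48x + 36) ÷ lead(D) = −6x³ ÷ −x³ = 6. Subtract (6)·D = −6x³ − 36x² − 48x + 30. Remainder: 6.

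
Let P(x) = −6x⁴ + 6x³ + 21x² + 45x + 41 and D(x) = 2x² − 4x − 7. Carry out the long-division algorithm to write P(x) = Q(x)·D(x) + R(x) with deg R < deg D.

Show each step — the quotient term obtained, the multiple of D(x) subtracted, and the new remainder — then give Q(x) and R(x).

Step 1: lead(−6x⁴ + 6x³ + 21x² + 45x + 41) ÷ lead(D) = −6x⁴ ÷ 2x² = −3x². Subtract (−3x²)·D = −6x⁴ + 12x³ + 21x². Remainder: −6x³ + 45x + 41.
Step 2: lead(−6x³ + 45x + 41) ÷ lead(D) = −6x³ ÷ 2x² = −3x. Subtract (−3x)·D = −6x³ + 12x² + 21x. Remainder: −12x² + 24x + 41.
Step 3: lead(−12x² + 24x + 41) ÷ lead(D) = −12x² ÷ 2x² = −6. Subtract (−6)·D = −12x² + 24x + 42. Remainder: −1.

Q(x) = −3x² − 3x − 6; R(x) = −1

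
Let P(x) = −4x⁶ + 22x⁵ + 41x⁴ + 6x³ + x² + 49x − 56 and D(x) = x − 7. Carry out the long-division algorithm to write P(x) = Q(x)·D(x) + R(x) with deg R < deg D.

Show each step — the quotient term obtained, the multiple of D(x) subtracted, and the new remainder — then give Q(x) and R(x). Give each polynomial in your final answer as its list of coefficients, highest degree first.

Step 1: lead(−4x⁶ + 22x⁵ + 41x⁴ + 6x³ + x² + 49x − 56) ÷ lead(D) = −4x⁶ ÷ x = −4x⁵. Subtract (−4x⁵)·D = −4x⁶ + 28x⁵. Remainder: −6x⁵ + 41x⁴ + 6x³ + x² + 49x − 56.
Step 2: lead(−6x⁵ + 41x⁴ + 6x³ + x² + 49x − 56) ÷ lead(D) = −6x⁵ ÷ x = −6x⁴. Subtract (−6x⁴)·D = −6x⁵ + 42x⁴. Remainder: −x⁴ + 6x³ + x² + 49x − 56.
Step 3: lead(−x⁴ + 6x³ + x² + 49x − 56) ÷ lead(D) = −x⁴ ÷ x = −x³. Subtract (−x³)·D = −x⁴ + 7x³. Remainder: −x³ + x² + 49x − 56.
Step 4: lead(−x³ + x² + 49x − 56) ÷ lead(D) = −x³ ÷ x = −x². Subtract (−x²)·D = −x³ + 7x². Remainder: −6x² + 49x − 56.
Step 5: lead(−6x² + 49x − 56) ÷ lead(D) = −6x² ÷ x = −6x. Subtract (−6x)·D = −6x² + 42x. Remainder: 7x − 56.
Step 6: lead(7x − 56) ÷ lead(D) = 7x ÷ x = 7. Subtract (7)·D = 7x − 49. Remainder: −7.

Q = [-4, -6, -1, -1, -6, 7]; R = [-7]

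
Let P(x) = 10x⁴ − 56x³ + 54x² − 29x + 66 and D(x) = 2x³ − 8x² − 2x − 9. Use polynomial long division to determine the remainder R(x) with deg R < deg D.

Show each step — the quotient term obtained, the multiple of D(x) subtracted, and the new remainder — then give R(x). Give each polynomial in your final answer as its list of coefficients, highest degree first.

R = [-6]

Step 1: lead(10x⁴ − 56x³ + 54x² − 29x + 66) ÷ lead(D) = 10x⁴ ÷ 2x³ = 5x. Subtract (5x)·D = 10x⁴ − 40x³ − 10x² − 45x. Remainder: −16x³ + 64x² + 16x + 66.
Step 2: lead(−16x³ + 64x² + 16x + 66) ÷ lead(D) = −16x³ ÷ 2x³ = −8. Subtract (−8)·D = −16x³ + 64x² + 16x + 72. Remainder: −6.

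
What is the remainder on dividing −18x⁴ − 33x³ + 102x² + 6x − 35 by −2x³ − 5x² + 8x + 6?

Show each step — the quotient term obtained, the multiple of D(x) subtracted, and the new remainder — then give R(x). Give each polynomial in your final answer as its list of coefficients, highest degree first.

R = [1]

Step 1: lead(−18x⁴ − 33x³ + 102x² + 6x − 35) ÷ lead(D) = −18x⁴ ÷ −2x³ = 9x. Subtract (9x)·D = −18x⁴ − 45x³ + 72x² + 54x. Remainder: 12x³ + 30x² − 48x − 35.
Step 2: lead(12x³ + 30x² − 48x − 35) ÷ lead(D) = 12x³ ÷ −2x³ = −6. Subtract (−6)·D = 12x³ + 30x² − 48x − 36. Remainder: 1.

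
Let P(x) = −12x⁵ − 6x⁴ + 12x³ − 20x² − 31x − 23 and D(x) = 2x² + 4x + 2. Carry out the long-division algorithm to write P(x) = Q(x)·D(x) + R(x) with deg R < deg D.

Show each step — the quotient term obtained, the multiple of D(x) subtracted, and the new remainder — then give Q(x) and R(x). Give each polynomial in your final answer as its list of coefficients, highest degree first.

Step 1: lead(−12x⁵ − 6x⁴ + 12x³ − 20x² − 31x − 23) ÷ lead(D) = −12x⁵ ÷ 2x² = −6x³. Subtract (−6x³)·D = −12x⁵ − 24x⁴ − 12x³. Remainder: 18x⁴ + 24x³ − 20x² − 31x − 23.
Step 2: lead(18x⁴ + 24x³ − 20x² − 31x − 23) ÷ lead(D) = 18x⁴ ÷ 2x² = 9x². Subtract (9x²)·D = 18x⁴ + 36x³ + 18x². Remainder: −12x³ − 38x² − 31x − 23.
Step 3: lead(−12x³ − 38x² − 31x − 23) ÷ lead(D) = −12x³ ÷ 2x² = −6x. Subtract (−6x)·D = −12x³ − 24x² − 12x. Remainder: −14x² − 19x − 23.
Step 4: lead(−14x² − 19x − 23) ÷ lead(D) = −14x² ÷ 2x² = −7. Subtract (−7)·D = −14x² − 28x − 14. Remainder: 9x − 9.

Q = [-6, 9, -6, -7]; R = [9, -9]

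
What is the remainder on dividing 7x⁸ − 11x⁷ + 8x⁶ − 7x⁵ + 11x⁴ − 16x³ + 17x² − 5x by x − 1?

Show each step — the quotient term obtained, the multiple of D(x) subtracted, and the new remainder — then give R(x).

R(x) = 4

Step 1: lead(7x⁸ − 11x⁷ + 8x⁶ − 7x⁵ + 11x⁴ − 16x³ + 17x² − 5x) ÷ lead(D) = 7x⁸ ÷ x = 7x⁷. Subtract (7x⁷)·D = 7x⁸ − 7x⁷. Remainder: −4x⁷ + 8x⁶ − 7x⁵ + 11x⁴ − 16x³ + 17x² − 5x.
Step 2: lead(−4x⁷ + 8x⁶ − 7x⁵ + 11x⁴ − 16x³ + 17x² − 5x) ÷ lead(D) = −4x⁷ ÷ x = −4x⁶. Subtract (−4x⁶)·D = −4x⁷ + 4x⁶. Remainder: 4x⁶ − 7x⁵ + 11x⁴ − 16x³ + 17x² − 5x.
Step 3: lead(4x⁶ − 7x⁵ + 11x⁴ − 16x³ + 17x² − 5x) ÷ lead(D) = 4x⁶ ÷ x = 4x⁵. Subtract (4x⁵)·D = 4x⁶ − 4x⁵. Remainder: −3x⁵ + 11x⁴ − 16x³ + 17x² − 5x.
Step 4: lead(−3x⁵ + 11x⁴ − 16x³ + 17x² − 5x) ÷ lead(D) = −3x⁵ ÷ x = −3x⁴. Subtract (−3x⁴)·D = −3x⁵ + 3x⁴. Remainder: 8x⁴ − 16x³ + 17x² − 5x.
Step 5: lead(8x⁴ − 16x³ + 17x² − 5x) ÷ lead(D) = 8x⁴ ÷ x = 8x³. Subtract (8x³)·D = 8x⁴ − 8x³. Remainder: −8x³ + 17x² − 5x.
Step 6: lead(−8x³ + 17x² − 5x) ÷ lead(D) = −8x³ ÷ x = −8x². Subtract (−8x²)·D = −8x³ + 8x². Remainder: 9x² − 5x.
Step 7: lead(9x² − 5x) ÷ lead(D) = 9x² ÷ x = 9x. Subtract (9x)·D = 9x² − 9x. Remainder: 4x.
Step 8: lead(4x) ÷ lead(D) = 4x ÷ x = 4. Subtract (4)·D = 4x − 4. Remainder: 4.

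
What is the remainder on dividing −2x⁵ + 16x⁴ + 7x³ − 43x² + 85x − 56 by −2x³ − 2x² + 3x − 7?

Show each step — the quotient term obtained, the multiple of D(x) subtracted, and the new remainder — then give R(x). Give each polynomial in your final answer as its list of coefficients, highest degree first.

R = [5, 1, -7]

Step 1: lead(−2x⁵ + 16x⁴ + 7x³ − 43x² + 85x − 56) ÷ lead(D) = −2x⁵ ÷ −2x³ = x². Subtract (x²)·D = −2x⁵ − 2x⁴ + 3x³ − 7x². Remainder: 18x⁴ + 4x³ − 36x² + 85x − 56.
Step 2: lead(18x⁴ + 4x³ − 36x² + 85x − 56) ÷ lead(D) = 18x⁴ ÷ −2x³ = −9x. Subtract (−9x)·D = 18x⁴ + 18x³ − 27x² + 63x. Remainder: −14x³ − 9x² + 22x − 56.
Step 3: lead(−14x³ − 9x² + 22x − 56) ÷ lead(D) = −14x³ ÷ −2x³ = 7. Subtract (7)·D = −14x³ − 14x² + 21x − 49. Remainder: 5x² + x − 7.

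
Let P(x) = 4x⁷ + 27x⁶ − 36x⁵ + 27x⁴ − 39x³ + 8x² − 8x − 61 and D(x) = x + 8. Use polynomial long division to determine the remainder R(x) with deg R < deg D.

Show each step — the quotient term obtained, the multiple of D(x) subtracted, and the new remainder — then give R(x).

Step 1: lead(4x⁷ + 27x⁶ − 36x⁵ + 27x⁴ − 39x³ + 8x² − 8x − 61) ÷ lead(D) = 4x⁷ ÷ x = 4x⁶. Subtract (4x⁶)·D = 4x⁷ + 32x⁶. Remainder: −5x⁶ − 36x⁵ + 27x⁴ − 39x³ + 8x² − 8x − 61.
Step 2: lead(−5x⁶ − 36x⁵ + 27x⁴ − 39x³ + 8x² − 8x − 61) ÷ lead(D) = −5x⁶ ÷ x = −5x⁵. Subtract (−5x⁵)·D = −5x⁶ − 40x⁵. Remainder: 4x⁵ + 27x⁴ − 39x³ + 8x² − 8x − 61.
Step 3: lead(4x⁵ + 27x⁴ − 39x³ + 8x² − 8x − 61) ÷ lead(D) = 4x⁵ ÷ x = 4x⁴. Subtract (4x⁴)·D = 4x⁵ + 32x⁴. Remainder: −5x⁴ − 39x³ + 8x² − 8x − 61.
Step 4: lead(−5x⁴ − 39x³ + 8x² − 8x − 61) ÷ lead(D) = −5x⁴ ÷ x = −5x³. Subtract (−5x³)·D = −5x⁴ − 40x³. Remainder: x³ + 8x² − 8x − 61.
Step 5: lead(x³ + 8x² − 8x − 61) ÷ lead(D) = x³ ÷ x = x². Subtract (x²)·D = x³ + 8x². Remainder: −8x − 61.
Step 6: lead(−8x − 61) ÷ lead(D) = −8x ÷ x = −8. Subtract (−8)·D = −8x − 64. Remainder: 3.

R(x) = 3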